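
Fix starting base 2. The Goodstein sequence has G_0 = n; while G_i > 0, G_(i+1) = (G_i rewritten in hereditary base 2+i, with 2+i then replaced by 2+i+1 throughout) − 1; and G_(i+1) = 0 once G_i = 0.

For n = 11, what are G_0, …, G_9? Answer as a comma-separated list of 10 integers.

11, 84, 1027, 15627, 279937, 5764801, 134217727, 2749609302, 70077777775, 1997331745490

step 0: 11 = 2^(2 + 1) + 2 + 1; sub 3 for 2: 3^(3 + 1) + 3 + 1; = 85; G_1 = 85−1 = 84
step 1: 84 = 3^(3 + 1) + 3; sub 4 for 3: 4^(4 + 1) + 4; = 1028; G_2 = 1028−1 = 1027
step 2: 1027 = 4^(4 + 1) + 3; sub 5 for 4: 5^(5 + 1) + 3; = 15628; G_3 = 15628−1 = 15627
step 3: 15627 = 5^(5 + 1) + 2; sub 6 for 5: 6^(6 + 1) + 2; = 279938; G_4 = 279938−1 = 279937
step 4: 279937 = 6^(6 + 1) + 1; sub 7 for 6: 7^(7 + 1) + 1; = 5764802; G_5 = 5764802−1 = 5764801
step 5: 5764801 = 7^(7 + 1); sub 8 for 7: 8^(8 + 1); = 134217728; G_6 = 134217728−1 = 134217727
step 6: 134217727 = 7·8^8 + 7·8^7 + 7·8^6 + 7·8^5 + 7·8^4 + 7·8^3 + 7·8^2 + 7·8 + 7; sub 9 for 8: 7·9^9 + 7·9^7 + 7·9^6 + 7·9^5 + 7·9^4 + 7·9^3 + 7·9^2 + 7·9 + 7; = 2749609303; G_7 = 2749609303−1 = 2749609302
step 7: 2749609302 = 7·9^9 + 7·9^7 + 7·9^6 + 7·9^5 + 7·9^4 + 7·9^3 + 7·9^2 + 7·9 + 6; sub 10 for 9: 7·10^10 + 7·10^7 + 7·10^6 + 7·10^5 + 7·10^4 + 7·10^3 + 7·10^2 + 7·10 + 6; = 70077777776; G_8 = 70077777776−1 = 70077777775
step 8: 70077777775 = 7·10^10 + 7·10^7 + 7·10^6 + 7·10^5 + 7·10^4 + 7·10^3 + 7·10^2 + 7·10 + 5; sub 11 for 10: 7·11^11 + 7·11^7 + 7·11^6 + 7·11^5 + 7·11^4 + 7·11^3 + 7·11^2 + 7·11 + 5; = 1997331745491; G_9 = 1997331745491−1 = 1997331745490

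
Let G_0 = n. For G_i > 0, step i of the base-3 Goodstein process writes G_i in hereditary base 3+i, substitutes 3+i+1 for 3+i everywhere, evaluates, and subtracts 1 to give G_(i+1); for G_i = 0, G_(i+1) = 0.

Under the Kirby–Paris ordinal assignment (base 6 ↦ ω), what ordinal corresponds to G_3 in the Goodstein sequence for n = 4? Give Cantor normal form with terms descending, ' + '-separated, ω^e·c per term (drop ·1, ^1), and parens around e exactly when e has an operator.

4 —HB3→ 3 + 1 —bump→ 4 + 1 = 5 —(−1)→ 4
4 —HB4→ 4 —bump→ 5 = 5 —(−1)→ 4
4 —HB5→ 4 —bump→ 4 = 4 —(−1)→ 3
3 —HB6→ 3 —bump→ 3 = 3 —(−1)→ 2

3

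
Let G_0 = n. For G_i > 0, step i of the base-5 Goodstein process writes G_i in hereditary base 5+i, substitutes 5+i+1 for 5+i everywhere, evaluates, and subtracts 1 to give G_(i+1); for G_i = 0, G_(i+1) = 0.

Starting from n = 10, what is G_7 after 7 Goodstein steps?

base 5: 10 = 2·5; at 6: 2·6 = 12; next = 11
base 6: 11 = 6 + 5; at 7: 7 + 5 = 12; next = 11
base 7: 11 = 7 + 4; at 8: 8 + 4 = 12; next = 11
base 8: 11 = 8 + 3; at 9: 9 + 3 = 12; next = 11
base 9: 11 = 9 + 2; at 10: 10 + 2 = 12; next = 11
base 10: 11 = 10 + 1; at 11: 11 + 1 = 12; next = 11
base 11: 11 = 11; at 12: 12 = 12; next = 11

11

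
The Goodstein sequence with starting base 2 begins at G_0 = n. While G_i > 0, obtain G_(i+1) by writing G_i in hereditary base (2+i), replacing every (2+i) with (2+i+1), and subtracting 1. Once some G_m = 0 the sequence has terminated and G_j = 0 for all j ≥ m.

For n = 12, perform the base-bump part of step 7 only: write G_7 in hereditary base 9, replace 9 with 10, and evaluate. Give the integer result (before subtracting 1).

base 2: 12 = 2^(2 + 1) + 2^2; at 3: 3^(3 + 1) + 3^3 = 108; next = 107
base 3: 107 = 3^(3 + 1) + 2·3^2 + 2·3 + 2; at 4: 4^(4 + 1) + 2·4^2 + 2·4 + 2 = 1066; next = 1065
base 4: 1065 = 4^(4 + 1) + 2·4^2 + 2·4 + 1; at 5: 5^(5 + 1) + 2·5^2 + 2·5 + 1 = 15686; next = 15685
base 5: 15685 = 5^(5 + 1) + 2·5^2 + 2·5; at 6: 6^(6 + 1) + 2·6^2 + 2·6 = 280020; next = 280019
base 6: 280019 = 6^(6 + 1) + 2·6^2 + 6 + 5; at 7: 7^(7 + 1) + 2·7^2 + 7 + 5 = 5764911; next = 5764910
base 7: 5764910 = 7^(7 + 1) + 2·7^2 + 7 + 4; at 8: 8^(8 + 1) + 2·8^2 + 8 + 4 = 134217868; next = 134217867
base 8: 134217867 = 8^(8 + 1) + 2·8^2 + 8 + 3; at 9: 9^(9 + 1) + 2·9^2 + 9 + 3 = 3486784575; next = 3486784574

100000000212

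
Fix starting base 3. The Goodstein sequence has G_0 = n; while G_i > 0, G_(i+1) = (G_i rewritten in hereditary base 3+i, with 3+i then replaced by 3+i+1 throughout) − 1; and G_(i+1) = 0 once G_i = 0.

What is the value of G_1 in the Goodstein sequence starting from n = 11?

17

11 —HB3→ 3^2 + 2 —bump→ 4^2 + 2 = 18 —(−1)→ 17
17 —HB4→ 4^2 + 1 —bump→ 5^2 + 1 = 26 —(−1)→ 25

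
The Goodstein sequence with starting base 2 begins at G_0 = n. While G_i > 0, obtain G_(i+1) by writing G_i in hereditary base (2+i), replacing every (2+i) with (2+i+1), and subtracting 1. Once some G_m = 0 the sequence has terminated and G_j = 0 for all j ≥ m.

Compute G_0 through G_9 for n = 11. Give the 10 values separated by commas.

G_0 = 11. HB_2(11) = 2^(2 + 1) + 2 + 1. Bump = 85. G_1 = 84.
G_1 = 84. HB_3(84) = 3^(3 + 1) + 3. Bump = 1028. G_2 = 1027.
G_2 = 1027. HB_4(1027) = 4^(4 + 1) + 3. Bump = 15628. G_3 = 15627.
G_3 = 15627. HB_5(15627) = 5^(5 + 1) + 2. Bump = 279938. G_4 = 279937.
G_4 = 279937. HB_6(279937) = 6^(6 + 1) + 1. Bump = 5764802. G_5 = 5764801.
G_5 = 5764801. HB_7(5764801) = 7^(7 + 1). Bump = 134217728. G_6 = 134217727.
G_6 = 134217727. HB_8(134217727) = 7·8^8 + 7·8^7 + 7·8^6 + 7·8^5 + 7·8^4 + 7·8^3 + 7·8^2 + 7·8 + 7. Bump = 2749609303. G_7 = 2749609302.
G_7 = 2749609302. HB_9(2749609302) = 7·9^9 + 7·9^7 + 7·9^6 + 7·9^5 + 7·9^4 + 7·9^3 + 7·9^2 + 7·9 + 6. Bump = 70077777776. G_8 = 70077777775.
G_8 = 70077777775. HB_10(70077777775) = 7·10^10 + 7·10^7 + 7·10^6 + 7·10^5 + 7·10^4 + 7·10^3 + 7·10^2 + 7·10 + 5. Bump = 1997331745491. G_9 = 1997331745490.

11, 84, 1027, 15627, 279937, 5764801, 134217727, 2749609302, 70077777775, 1997331745490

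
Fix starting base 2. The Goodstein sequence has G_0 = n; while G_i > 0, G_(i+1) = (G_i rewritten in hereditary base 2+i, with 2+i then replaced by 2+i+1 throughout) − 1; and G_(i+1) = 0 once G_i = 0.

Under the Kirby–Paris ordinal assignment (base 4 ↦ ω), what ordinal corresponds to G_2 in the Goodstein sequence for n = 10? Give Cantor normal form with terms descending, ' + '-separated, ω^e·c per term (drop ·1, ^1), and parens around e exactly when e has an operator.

ω^(ω + 1) + 1

step 0: 10 = 2^(2 + 1) + 2; sub 3 for 2: 3^(3 + 1) + 3; = 84; G_1 = 84−1 = 83
step 1: 83 = 3^(3 + 1) + 2; sub 4 for 3: 4^(4 + 1) + 2; = 1026; G_2 = 1026−1 = 1025
step 2: 1025 = 4^(4 + 1) + 1; sub 5 for 4: 5^(5 + 1) + 1; = 15626; G_3 = 15626−1 = 15625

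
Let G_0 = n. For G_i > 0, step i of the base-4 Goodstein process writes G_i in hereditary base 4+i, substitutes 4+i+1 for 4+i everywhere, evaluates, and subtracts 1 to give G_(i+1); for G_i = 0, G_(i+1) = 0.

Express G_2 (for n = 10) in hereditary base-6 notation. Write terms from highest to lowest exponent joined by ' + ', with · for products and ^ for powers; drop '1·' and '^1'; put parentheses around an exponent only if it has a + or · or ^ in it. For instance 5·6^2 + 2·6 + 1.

2·6

[0] 10 ≡ 2·4 + 2 (base 4). Lift 5: 12. −1: 11.
[1] 11 ≡ 2·5 + 1 (base 5). Lift 6: 13. −1: 12.
[2] 12 ≡ 2·6 (base 6). Lift 7: 14. −1: 13.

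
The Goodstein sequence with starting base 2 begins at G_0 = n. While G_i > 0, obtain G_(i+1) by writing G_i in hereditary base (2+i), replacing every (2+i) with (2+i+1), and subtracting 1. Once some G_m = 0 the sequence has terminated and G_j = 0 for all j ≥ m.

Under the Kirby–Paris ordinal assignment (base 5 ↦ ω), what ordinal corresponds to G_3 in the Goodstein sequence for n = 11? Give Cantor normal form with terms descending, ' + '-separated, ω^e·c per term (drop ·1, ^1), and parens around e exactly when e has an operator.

ω^(ω + 1) + 2

base 2: 11 = 2^(2 + 1) + 2 + 1; at 3: 3^(3 + 1) + 3 + 1 = 85; next = 84
base 3: 84 = 3^(3 + 1) + 3; at 4: 4^(4 + 1) + 4 = 1028; next = 1027
base 4: 1027 = 4^(4 + 1) + 3; at 5: 5^(5 + 1) + 3 = 15628; next = 15627
base 5: 15627 = 5^(5 + 1) + 2; at 6: 6^(6 + 1) + 2 = 279938; next = 279937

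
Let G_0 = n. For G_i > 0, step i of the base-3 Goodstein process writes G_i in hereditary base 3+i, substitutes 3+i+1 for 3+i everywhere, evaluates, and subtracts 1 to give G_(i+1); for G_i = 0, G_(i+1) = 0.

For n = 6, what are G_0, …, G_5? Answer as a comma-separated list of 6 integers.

G_0 = 6. HB_3(6) = 2·3. Bump = 8. G_1 = 7.
G_1 = 7. HB_4(7) = 4 + 3. Bump = 8. G_2 = 7.
G_2 = 7. HB_5(7) = 5 + 2. Bump = 8. G_3 = 7.
G_3 = 7. HB_6(7) = 6 + 1. Bump = 8. G_4 = 7.
G_4 = 7. HB_7(7) = 7. Bump = 8. G_5 = 7.

6, 7, 7, 7, 7, 7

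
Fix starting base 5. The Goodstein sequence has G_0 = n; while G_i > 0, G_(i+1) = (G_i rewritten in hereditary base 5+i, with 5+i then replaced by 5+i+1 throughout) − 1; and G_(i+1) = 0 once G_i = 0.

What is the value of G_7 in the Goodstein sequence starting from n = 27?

G_0 = 27. HB_5(27) = 5^2 + 2. Bump = 38. G_1 = 37.
G_1 = 37. HB_6(37) = 6^2 + 1. Bump = 50. G_2 = 49.
G_2 = 49. HB_7(49) = 7^2. Bump = 64. G_3 = 63.
G_3 = 63. HB_8(63) = 7·8 + 7. Bump = 70. G_4 = 69.
G_4 = 69. HB_9(69) = 7·9 + 6. Bump = 76. G_5 = 75.
G_5 = 75. HB_10(75) = 7·10 + 5. Bump = 82. G_6 = 81.
G_6 = 81. HB_11(81) = 7·11 + 4. Bump = 88. G_7 = 87.

87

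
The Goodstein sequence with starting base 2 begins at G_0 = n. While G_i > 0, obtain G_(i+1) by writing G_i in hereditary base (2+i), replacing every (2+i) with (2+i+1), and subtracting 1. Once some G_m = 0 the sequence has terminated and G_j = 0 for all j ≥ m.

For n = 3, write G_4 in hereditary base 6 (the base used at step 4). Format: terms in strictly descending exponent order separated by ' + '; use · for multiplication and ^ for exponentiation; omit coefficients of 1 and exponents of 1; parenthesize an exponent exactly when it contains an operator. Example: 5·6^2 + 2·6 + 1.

G_0 = 3. HB_2(3) = 2 + 1. Bump = 4. G_1 = 3.
G_1 = 3. HB_3(3) = 3. Bump = 4. G_2 = 3.
G_2 = 3. HB_4(3) = 3. Bump = 3. G_3 = 2.
G_3 = 2. HB_5(2) = 2. Bump = 2. G_4 = 1.
G_4 = 1. HB_6(1) = 1. Bump = 1. G_5 = 0.

1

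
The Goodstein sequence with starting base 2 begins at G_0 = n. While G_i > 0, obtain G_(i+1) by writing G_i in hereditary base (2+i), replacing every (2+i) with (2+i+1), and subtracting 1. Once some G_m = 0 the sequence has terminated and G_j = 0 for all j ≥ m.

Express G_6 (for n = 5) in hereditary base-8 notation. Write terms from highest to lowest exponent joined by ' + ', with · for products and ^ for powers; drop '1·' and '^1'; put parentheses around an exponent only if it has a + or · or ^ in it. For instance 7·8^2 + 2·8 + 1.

(0) 5|_2 = 2^2 + 1 ↦ 3^3 + 1|_3 = 28 ⇒ 27
(1) 27|_3 = 3^3 ↦ 4^4|_4 = 256 ⇒ 255
(2) 255|_4 = 3·4^3 + 3·4^2 + 3·4 + 3 ↦ 3·5^3 + 3·5^2 + 3·5 + 3|_5 = 468 ⇒ 467
(3) 467|_5 = 3·5^3 + 3·5^2 + 3·5 + 2 ↦ 3·6^3 + 3·6^2 + 3·6 + 2|_6 = 776 ⇒ 775
(4) 775|_6 = 3·6^3 + 3·6^2 + 3·6 + 1 ↦ 3·7^3 + 3·7^2 + 3·7 + 1|_7 = 1198 ⇒ 1197
(5) 1197|_7 = 3·7^3 + 3·7^2 + 3·7 ↦ 3·8^3 + 3·8^2 + 3·8|_8 = 1752 ⇒ 1751
(6) 1751|_8 = 3·8^3 + 3·8^2 + 2·8 + 7 ↦ 3·9^3 + 3·9^2 + 2·9 + 7|_9 = 2455 ⇒ 2454

3·8^3 + 3·8^2 + 2·8 + 7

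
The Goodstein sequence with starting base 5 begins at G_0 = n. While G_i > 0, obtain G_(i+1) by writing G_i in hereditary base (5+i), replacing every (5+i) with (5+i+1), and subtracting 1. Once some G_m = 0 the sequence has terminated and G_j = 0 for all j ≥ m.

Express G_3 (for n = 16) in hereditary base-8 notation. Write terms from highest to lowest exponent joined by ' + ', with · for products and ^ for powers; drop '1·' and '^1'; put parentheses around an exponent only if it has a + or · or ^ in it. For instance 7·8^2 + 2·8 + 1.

2·8 + 5

[0] 16 ≡ 3·5 + 1 (base 5). Lift 6: 19. −1: 18.
[1] 18 ≡ 3·6 (base 6). Lift 7: 21. −1: 20.
[2] 20 ≡ 2·7 + 6 (base 7). Lift 8: 22. −1: 21.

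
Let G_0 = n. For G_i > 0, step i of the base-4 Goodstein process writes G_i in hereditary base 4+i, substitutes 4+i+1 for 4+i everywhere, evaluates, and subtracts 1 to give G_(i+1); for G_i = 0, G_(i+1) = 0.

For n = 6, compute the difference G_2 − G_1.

(0) 6|_4 = 4 + 2 ↦ 5 + 2|_5 = 7 ⇒ 6
(1) 6|_5 = 5 + 1 ↦ 6 + 1|_6 = 7 ⇒ 6

0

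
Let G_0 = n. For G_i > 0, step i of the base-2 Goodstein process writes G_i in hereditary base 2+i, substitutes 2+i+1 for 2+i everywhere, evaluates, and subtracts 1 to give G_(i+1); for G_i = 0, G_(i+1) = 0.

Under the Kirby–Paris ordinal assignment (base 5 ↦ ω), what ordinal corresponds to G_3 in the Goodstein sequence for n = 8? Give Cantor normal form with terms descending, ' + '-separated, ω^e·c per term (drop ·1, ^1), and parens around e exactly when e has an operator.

[0] 8 ≡ 2^(2 + 1) (base 2). Lift 3: 81. −1: 80.
[1] 80 ≡ 2·3^3 + 2·3^2 + 2·3 + 2 (base 3). Lift 4: 554. −1: 553.
[2] 553 ≡ 2·4^4 + 2·4^2 + 2·4 + 1 (base 4). Lift 5: 6311. −1: 6310.

ω^ω·2 + ω^2·2 + ω·2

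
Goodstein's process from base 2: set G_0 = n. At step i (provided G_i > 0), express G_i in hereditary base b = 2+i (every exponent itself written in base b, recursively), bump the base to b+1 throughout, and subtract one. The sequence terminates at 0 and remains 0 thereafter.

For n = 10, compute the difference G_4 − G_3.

[0] 10 ≡ 2^(2 + 1) + 2 (base 2). Lift 3: 84. −1: 83.
[1] 83 ≡ 3^(3 + 1) + 2 (base 3). Lift 4: 1026. −1: 1025.
[2] 1025 ≡ 4^(4 + 1) + 1 (base 4). Lift 5: 15626. −1: 15625.
[3] 15625 ≡ 5^(5 + 1) (base 5). Lift 6: 279936. −1: 279935.

264310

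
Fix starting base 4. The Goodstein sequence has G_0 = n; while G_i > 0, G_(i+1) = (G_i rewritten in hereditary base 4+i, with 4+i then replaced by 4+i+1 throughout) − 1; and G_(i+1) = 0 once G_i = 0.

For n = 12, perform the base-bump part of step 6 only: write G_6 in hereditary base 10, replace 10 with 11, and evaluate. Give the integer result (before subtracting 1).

20

step 0: 12 = 3·4; sub 5 for 4: 3·5; = 15; G_1 = 15−1 = 14
step 1: 14 = 2·5 + 4; sub 6 for 5: 2·6 + 4; = 16; G_2 = 16−1 = 15
step 2: 15 = 2·6 + 3; sub 7 for 6: 2·7 + 3; = 17; G_3 = 17−1 = 16
step 3: 16 = 2·7 + 2; sub 8 for 7: 2·8 + 2; = 18; G_4 = 18−1 = 17
step 4: 17 = 2·8 + 1; sub 9 for 8: 2·9 + 1; = 19; G_5 = 19−1 = 18
step 5: 18 = 2·9; sub 10 for 9: 2·10; = 20; G_6 = 20−1 = 19
step 6: 19 = 10 + 9; sub 11 for 10: 11 + 9; = 20; G_7 = 20−1 = 19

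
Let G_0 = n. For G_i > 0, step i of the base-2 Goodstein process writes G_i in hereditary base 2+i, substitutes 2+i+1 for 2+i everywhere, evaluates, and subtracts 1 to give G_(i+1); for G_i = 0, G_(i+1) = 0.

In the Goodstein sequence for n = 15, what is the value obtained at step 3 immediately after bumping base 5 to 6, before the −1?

326594

step 0: 15 = 2^(2 + 1) + 2^2 + 2 + 1; sub 3 for 2: 3^(3 + 1) + 3^3 + 3 + 1; = 112; G_1 = 112−1 = 111
step 1: 111 = 3^(3 + 1) + 3^3 + 3; sub 4 for 3: 4^(4 + 1) + 4^4 + 4; = 1284; G_2 = 1284−1 = 1283
step 2: 1283 = 4^(4 + 1) + 4^4 + 3; sub 5 for 4: 5^(5 + 1) + 5^5 + 3; = 18753; G_3 = 18753−1 = 18752
step 3: 18752 = 5^(5 + 1) + 5^5 + 2; sub 6 for 5: 6^(6 + 1) + 6^6 + 2; = 326594; G_4 = 326594−1 = 326593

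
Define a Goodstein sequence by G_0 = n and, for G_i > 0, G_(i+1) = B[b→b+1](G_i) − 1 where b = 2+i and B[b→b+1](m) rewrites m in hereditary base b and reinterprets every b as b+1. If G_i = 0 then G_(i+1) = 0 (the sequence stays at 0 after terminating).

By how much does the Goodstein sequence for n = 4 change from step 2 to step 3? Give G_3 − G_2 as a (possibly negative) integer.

G_0=4  [base 2] 2^2  →[2↦3]→  3^3 = 27  −1 ⇒ G_1=26
G_1=26  [base 3] 2·3^2 + 2·3 + 2  →[3↦4]→  2·4^2 + 2·4 + 2 = 42  −1 ⇒ G_2=41
G_2=41  [base 4] 2·4^2 + 2·4 + 1  →[4↦5]→  2·5^2 + 2·5 + 1 = 61  −1 ⇒ G_3=60

19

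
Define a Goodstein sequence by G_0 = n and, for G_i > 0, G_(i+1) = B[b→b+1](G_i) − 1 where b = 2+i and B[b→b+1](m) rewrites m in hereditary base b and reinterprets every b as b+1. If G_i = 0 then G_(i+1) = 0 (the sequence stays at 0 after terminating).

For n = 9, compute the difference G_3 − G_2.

(0) 9|_2 = 2^(2 + 1) + 1 ↦ 3^(3 + 1) + 1|_3 = 82 ⇒ 81
(1) 81|_3 = 3^(3 + 1) ↦ 4^(4 + 1)|_4 = 1024 ⇒ 1023
(2) 1023|_4 = 3·4^4 + 3·4^3 + 3·4^2 + 3·4 + 3 ↦ 3·5^5 + 3·5^3 + 3·5^2 + 3·5 + 3|_5 = 9843 ⇒ 9842

8819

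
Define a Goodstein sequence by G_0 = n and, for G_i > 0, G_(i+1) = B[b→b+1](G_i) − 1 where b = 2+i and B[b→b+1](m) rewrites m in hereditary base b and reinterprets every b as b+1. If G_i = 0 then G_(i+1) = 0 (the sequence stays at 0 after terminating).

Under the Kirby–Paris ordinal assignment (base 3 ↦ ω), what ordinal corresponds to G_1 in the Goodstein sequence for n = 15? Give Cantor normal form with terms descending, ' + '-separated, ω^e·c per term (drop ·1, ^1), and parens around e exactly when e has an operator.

ω^(ω + 1) + ω^ω + ω

G_0 = 15. HB_2(15) = 2^(2 + 1) + 2^2 + 2 + 1. Bump = 112. G_1 = 111.
G_1 = 111. HB_3(111) = 3^(3 + 1) + 3^3 + 3. Bump = 1284. G_2 = 1283.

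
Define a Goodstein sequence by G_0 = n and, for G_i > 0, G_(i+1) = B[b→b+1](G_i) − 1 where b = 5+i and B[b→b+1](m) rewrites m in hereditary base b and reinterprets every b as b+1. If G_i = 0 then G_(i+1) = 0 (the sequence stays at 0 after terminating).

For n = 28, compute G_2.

50

28 —HB5→ 5^2 + 3 —bump→ 6^2 + 3 = 39 —(−1)→ 38
38 —HB6→ 6^2 + 2 —bump→ 7^2 + 2 = 51 —(−1)→ 50
50 —HB7→ 7^2 + 1 —bump→ 8^2 + 1 = 65 —(−1)→ 64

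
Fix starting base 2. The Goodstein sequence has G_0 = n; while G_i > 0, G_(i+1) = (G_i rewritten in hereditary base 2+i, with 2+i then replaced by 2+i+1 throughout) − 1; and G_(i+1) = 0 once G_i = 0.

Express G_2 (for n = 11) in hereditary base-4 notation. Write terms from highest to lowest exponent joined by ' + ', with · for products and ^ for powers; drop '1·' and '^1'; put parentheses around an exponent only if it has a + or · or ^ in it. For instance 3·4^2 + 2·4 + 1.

(0) 11|_2 = 2^(2 + 1) + 2 + 1 ↦ 3^(3 + 1) + 3 + 1|_3 = 85 ⇒ 84
(1) 84|_3 = 3^(3 + 1) + 3 ↦ 4^(4 + 1) + 4|_4 = 1028 ⇒ 1027
(2) 1027|_4 = 4^(4 + 1) + 3 ↦ 5^(5 + 1) + 3|_5 = 15628 ⇒ 15627

4^(4 + 1) + 3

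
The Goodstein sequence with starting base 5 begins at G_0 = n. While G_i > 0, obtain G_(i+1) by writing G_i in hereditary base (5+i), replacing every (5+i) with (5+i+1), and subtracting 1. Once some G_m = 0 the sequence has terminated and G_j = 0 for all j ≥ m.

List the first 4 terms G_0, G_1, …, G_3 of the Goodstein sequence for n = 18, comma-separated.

step 0: 18 = 3·5 + 3; sub 6 for 5: 3·6 + 3; = 21; G_1 = 21−1 = 20
step 1: 20 = 3·6 + 2; sub 7 for 6: 3·7 + 2; = 23; G_2 = 23−1 = 22
step 2: 22 = 3·7 + 1; sub 8 for 7: 3·8 + 1; = 25; G_3 = 25−1 = 24

18, 20, 22, 24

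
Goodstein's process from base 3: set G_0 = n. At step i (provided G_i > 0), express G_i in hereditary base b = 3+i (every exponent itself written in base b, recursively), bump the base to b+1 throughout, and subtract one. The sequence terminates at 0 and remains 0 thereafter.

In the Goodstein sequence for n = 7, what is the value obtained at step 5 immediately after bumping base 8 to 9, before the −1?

10

G_0=7  [base 3] 2·3 + 1  →[3↦4]→  2·4 + 1 = 9  −1 ⇒ G_1=8
G_1=8  [base 4] 2·4  →[4↦5]→  2·5 = 10  −1 ⇒ G_2=9
G_2=9  [base 5] 5 + 4  →[5↦6]→  6 + 4 = 10  −1 ⇒ G_3=9
G_3=9  [base 6] 6 + 3  →[6↦7]→  7 + 3 = 10  −1 ⇒ G_4=9
G_4=9  [base 7] 7 + 2  →[7↦8]→  8 + 2 = 10  −1 ⇒ G_5=9
G_5=9  [base 8] 8 + 1  →[8↦9]→  9 + 1 = 10  −1 ⇒ G_6=9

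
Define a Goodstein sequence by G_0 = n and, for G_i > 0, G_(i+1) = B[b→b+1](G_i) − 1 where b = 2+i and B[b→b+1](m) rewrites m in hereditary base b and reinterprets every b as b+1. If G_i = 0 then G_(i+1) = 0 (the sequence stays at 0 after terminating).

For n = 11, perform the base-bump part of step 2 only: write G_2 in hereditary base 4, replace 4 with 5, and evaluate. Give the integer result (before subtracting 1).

[0] 11 ≡ 2^(2 + 1) + 2 + 1 (base 2). Lift 3: 85. −1: 84.
[1] 84 ≡ 3^(3 + 1) + 3 (base 3). Lift 4: 1028. −1: 1027.
[2] 1027 ≡ 4^(4 + 1) + 3 (base 4). Lift 5: 15628. −1: 15627.

15628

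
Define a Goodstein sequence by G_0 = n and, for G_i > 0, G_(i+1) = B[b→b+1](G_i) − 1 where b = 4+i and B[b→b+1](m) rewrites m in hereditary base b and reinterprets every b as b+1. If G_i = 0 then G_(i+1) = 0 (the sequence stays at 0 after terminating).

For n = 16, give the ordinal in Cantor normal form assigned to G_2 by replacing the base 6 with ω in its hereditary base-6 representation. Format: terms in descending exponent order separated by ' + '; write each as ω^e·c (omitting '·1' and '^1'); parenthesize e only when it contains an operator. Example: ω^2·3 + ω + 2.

ω·4 + 3

G_0 = 16. HB_4(16) = 4^2. Bump = 25. G_1 = 24.
G_1 = 24. HB_5(24) = 4·5 + 4. Bump = 28. G_2 = 27.
G_2 = 27. HB_6(27) = 4·6 + 3. Bump = 31. G_3 = 30.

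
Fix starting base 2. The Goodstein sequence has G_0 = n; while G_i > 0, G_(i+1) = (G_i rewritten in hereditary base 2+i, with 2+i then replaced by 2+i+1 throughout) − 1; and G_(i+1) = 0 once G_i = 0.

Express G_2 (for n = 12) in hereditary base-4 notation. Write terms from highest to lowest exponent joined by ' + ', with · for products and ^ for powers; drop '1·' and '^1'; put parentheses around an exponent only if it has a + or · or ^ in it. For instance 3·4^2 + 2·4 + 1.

G_0 = 12. HB_2(12) = 2^(2 + 1) + 2^2. Bump = 108. G_1 = 107.
G_1 = 107. HB_3(107) = 3^(3 + 1) + 2·3^2 + 2·3 + 2. Bump = 1066. G_2 = 1065.

4^(4 + 1) + 2·4^2 + 2·4 + 1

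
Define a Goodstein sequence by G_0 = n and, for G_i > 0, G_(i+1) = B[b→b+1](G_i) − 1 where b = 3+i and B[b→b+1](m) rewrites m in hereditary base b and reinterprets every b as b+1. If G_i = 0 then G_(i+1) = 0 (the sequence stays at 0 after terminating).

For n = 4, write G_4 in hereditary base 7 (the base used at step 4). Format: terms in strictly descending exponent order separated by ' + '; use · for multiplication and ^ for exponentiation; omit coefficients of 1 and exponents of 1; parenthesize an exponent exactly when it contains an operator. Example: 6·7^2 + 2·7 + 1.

2

step 0: 4 = 3 + 1; sub 4 for 3: 4 + 1; = 5; G_1 = 5−1 = 4
step 1: 4 = 4; sub 5 for 4: 5; = 5; G_2 = 5−1 = 4
step 2: 4 = 4; sub 6 for 5: 4; = 4; G_3 = 4−1 = 3
step 3: 3 = 3; sub 7 for 6: 3; = 3; G_4 = 3−1 = 2
step 4: 2 = 2; sub 8 for 7: 2; = 2; G_5 = 2−1 = 1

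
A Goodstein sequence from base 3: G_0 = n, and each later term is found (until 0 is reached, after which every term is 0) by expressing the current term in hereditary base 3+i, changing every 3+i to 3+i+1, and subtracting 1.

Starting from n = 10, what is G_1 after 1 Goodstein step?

16

10 —HB3→ 3^2 + 1 —bump→ 4^2 + 1 = 17 —(−1)→ 16
16 —HB4→ 4^2 —bump→ 5^2 = 25 —(−1)→ 24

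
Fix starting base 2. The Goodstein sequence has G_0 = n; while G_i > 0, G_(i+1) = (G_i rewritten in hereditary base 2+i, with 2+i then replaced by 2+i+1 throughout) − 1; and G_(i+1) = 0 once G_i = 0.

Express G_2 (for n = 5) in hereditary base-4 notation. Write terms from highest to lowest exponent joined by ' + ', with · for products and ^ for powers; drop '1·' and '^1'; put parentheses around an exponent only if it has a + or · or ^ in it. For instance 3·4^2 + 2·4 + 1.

3·4^3 + 3·4^2 + 3·4 + 3

step 0: 5 = 2^2 + 1; sub 3 for 2: 3^3 + 1; = 28; G_1 = 28−1 = 27
step 1: 27 = 3^3; sub 4 for 3: 4^4; = 256; G_2 = 256−1 = 255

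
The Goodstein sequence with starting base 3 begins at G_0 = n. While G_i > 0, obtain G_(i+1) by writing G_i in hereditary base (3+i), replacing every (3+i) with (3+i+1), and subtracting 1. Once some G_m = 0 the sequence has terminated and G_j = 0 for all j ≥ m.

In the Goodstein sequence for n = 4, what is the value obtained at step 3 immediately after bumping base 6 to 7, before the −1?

3

step 0: 4 = 3 + 1; sub 4 for 3: 4 + 1; = 5; G_1 = 5−1 = 4
step 1: 4 = 4; sub 5 for 4: 5; = 5; G_2 = 5−1 = 4
step 2: 4 = 4; sub 6 for 5: 4; = 4; G_3 = 4−1 = 3
step 3: 3 = 3; sub 7 for 6: 3; = 3; G_4 = 3−1 = 2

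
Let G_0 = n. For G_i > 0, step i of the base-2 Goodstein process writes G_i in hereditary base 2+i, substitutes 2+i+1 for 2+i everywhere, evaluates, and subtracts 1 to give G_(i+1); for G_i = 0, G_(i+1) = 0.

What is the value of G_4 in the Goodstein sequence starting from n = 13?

G_0 = 13. HB_2(13) = 2^(2 + 1) + 2^2 + 1. Bump = 109. G_1 = 108.
G_1 = 108. HB_3(108) = 3^(3 + 1) + 3^3. Bump = 1280. G_2 = 1279.
G_2 = 1279. HB_4(1279) = 4^(4 + 1) + 3·4^3 + 3·4^2 + 3·4 + 3. Bump = 16093. G_3 = 16092.
G_3 = 16092. HB_5(16092) = 5^(5 + 1) + 3·5^3 + 3·5^2 + 3·5 + 2. Bump = 280712. G_4 = 280711.
G_4 = 280711. HB_6(280711) = 6^(6 + 1) + 3·6^3 + 3·6^2 + 3·6 + 1. Bump = 5765999. G_5 = 5765998.

280711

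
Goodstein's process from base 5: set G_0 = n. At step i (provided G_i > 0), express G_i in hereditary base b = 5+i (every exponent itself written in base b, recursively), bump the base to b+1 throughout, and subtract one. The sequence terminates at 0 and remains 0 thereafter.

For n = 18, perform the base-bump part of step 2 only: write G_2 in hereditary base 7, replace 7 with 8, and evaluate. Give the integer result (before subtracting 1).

base 5: 18 = 3·5 + 3; at 6: 3·6 + 3 = 21; next = 20
base 6: 20 = 3·6 + 2; at 7: 3·7 + 2 = 23; next = 22

25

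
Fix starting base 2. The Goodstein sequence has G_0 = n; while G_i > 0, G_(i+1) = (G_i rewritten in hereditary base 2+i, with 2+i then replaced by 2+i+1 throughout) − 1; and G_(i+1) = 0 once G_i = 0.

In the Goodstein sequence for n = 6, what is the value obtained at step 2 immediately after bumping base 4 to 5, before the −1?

3126

G_0 = 6. HB_2(6) = 2^2 + 2. Bump = 30. G_1 = 29.
G_1 = 29. HB_3(29) = 3^3 + 2. Bump = 258. G_2 = 257.
G_2 = 257. HB_4(257) = 4^4 + 1. Bump = 3126. G_3 = 3125.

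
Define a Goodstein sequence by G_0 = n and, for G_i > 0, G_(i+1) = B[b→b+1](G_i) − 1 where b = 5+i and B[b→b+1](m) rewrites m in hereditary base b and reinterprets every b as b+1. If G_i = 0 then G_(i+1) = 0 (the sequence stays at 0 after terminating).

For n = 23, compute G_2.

29

base 5: 23 = 4·5 + 3; at 6: 4·6 + 3 = 27; next = 26
base 6: 26 = 4·6 + 2; at 7: 4·7 + 2 = 30; next = 29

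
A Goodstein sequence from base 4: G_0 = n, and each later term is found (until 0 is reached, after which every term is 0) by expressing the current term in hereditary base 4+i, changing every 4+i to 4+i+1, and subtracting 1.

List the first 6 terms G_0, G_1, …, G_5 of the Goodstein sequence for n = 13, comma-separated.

G_0=13  [base 4] 3·4 + 1  →[4↦5]→  3·5 + 1 = 16  −1 ⇒ G_1=15
G_1=15  [base 5] 3·5  →[5↦6]→  3·6 = 18  −1 ⇒ G_2=17
G_2=17  [base 6] 2·6 + 5  →[6↦7]→  2·7 + 5 = 19  −1 ⇒ G_3=18
G_3=18  [base 7] 2·7 + 4  →[7↦8]→  2·8 + 4 = 20  −1 ⇒ G_4=19
G_4=19  [base 8] 2·8 + 3  →[8↦9]→  2·9 + 3 = 21  −1 ⇒ G_5=20

13, 15, 17, 18, 19, 20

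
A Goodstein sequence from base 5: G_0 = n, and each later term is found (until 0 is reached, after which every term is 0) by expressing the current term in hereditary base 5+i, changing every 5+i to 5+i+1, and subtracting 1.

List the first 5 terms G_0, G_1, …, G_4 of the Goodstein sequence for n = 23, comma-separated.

23, 26, 29, 32, 35

base 5: 23 = 4·5 + 3; at 6: 4·6 + 3 = 27; next = 26
base 6: 26 = 4·6 + 2; at 7: 4·7 + 2 = 30; next = 29
base 7: 29 = 4·7 + 1; at 8: 4·8 + 1 = 33; next = 32
base 8: 32 = 4·8; at 9: 4·9 = 36; next = 35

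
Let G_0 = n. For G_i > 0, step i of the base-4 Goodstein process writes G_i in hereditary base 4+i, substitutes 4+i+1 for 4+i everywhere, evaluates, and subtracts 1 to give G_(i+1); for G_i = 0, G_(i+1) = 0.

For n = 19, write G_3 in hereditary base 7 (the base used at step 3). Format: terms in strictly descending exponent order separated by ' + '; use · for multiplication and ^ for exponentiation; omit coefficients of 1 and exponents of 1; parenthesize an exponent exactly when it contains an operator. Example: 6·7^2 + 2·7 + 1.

G_0=19  [base 4] 4^2 + 3  →[4↦5]→  5^2 + 3 = 28  −1 ⇒ G_1=27
G_1=27  [base 5] 5^2 + 2  →[5↦6]→  6^2 + 2 = 38  −1 ⇒ G_2=37
G_2=37  [base 6] 6^2 + 1  →[6↦7]→  7^2 + 1 = 50  −1 ⇒ G_3=49
G_3=49  [base 7] 7^2  →[7↦8]→  8^2 = 64  −1 ⇒ G_4=63

7^2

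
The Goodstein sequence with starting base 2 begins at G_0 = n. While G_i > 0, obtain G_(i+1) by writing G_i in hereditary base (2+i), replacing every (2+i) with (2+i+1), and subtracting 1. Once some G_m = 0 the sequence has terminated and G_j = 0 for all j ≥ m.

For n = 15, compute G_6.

150994943

i=0: 15 = 2^(2 + 1) + 2^2 + 2 + 1 (b=2); 2→3: 3^(3 + 1) + 3^3 + 3 + 1 = 112; 112−1 = 111
i=1: 111 = 3^(3 + 1) + 3^3 + 3 (b=3); 3→4: 4^(4 + 1) + 4^4 + 4 = 1284; 1284−1 = 1283
i=2: 1283 = 4^(4 + 1) + 4^4 + 3 (b=4); 4→5: 5^(5 + 1) + 5^5 + 3 = 18753; 18753−1 = 18752
i=3: 18752 = 5^(5 + 1) + 5^5 + 2 (b=5); 5→6: 6^(6 + 1) + 6^6 + 2 = 326594; 326594−1 = 326593
i=4: 326593 = 6^(6 + 1) + 6^6 + 1 (b=6); 6→7: 7^(7 + 1) + 7^7 + 1 = 6588345; 6588345−1 = 6588344
i=5: 6588344 = 7^(7 + 1) + 7^7 (b=7); 7→8: 8^(8 + 1) + 8^8 = 150994944; 150994944−1 = 150994943
i=6: 150994943 = 8^(8 + 1) + 7·8^7 + 7·8^6 + 7·8^5 + 7·8^4 + 7·8^3 + 7·8^2 + 7·8 + 7 (b=8); 8→9: 9^(9 + 1) + 7·9^7 + 7·9^6 + 7·9^5 + 7·9^4 + 7·9^3 + 7·9^2 + 7·9 + 7 = 3524450281; 3524450281−1 = 3524450280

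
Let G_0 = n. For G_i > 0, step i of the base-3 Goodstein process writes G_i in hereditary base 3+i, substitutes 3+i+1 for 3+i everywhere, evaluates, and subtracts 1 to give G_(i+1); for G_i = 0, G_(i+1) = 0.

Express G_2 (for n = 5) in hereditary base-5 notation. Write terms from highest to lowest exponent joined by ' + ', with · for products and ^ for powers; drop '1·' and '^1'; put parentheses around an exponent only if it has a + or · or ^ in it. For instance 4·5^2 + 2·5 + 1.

5

[0] 5 ≡ 3 + 2 (base 3). Lift 4: 6. −1: 5.
[1] 5 ≡ 4 + 1 (base 4). Lift 5: 6. −1: 5.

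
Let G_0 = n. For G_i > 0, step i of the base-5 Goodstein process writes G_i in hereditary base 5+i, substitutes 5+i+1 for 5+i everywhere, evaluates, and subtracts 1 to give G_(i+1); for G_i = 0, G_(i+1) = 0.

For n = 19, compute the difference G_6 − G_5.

base 5: 19 = 3·5 + 4; at 6: 3·6 + 4 = 22; next = 21
base 6: 21 = 3·6 + 3; at 7: 3·7 + 3 = 24; next = 23
base 7: 23 = 3·7 + 2; at 8: 3·8 + 2 = 26; next = 25
base 8: 25 = 3·8 + 1; at 9: 3·9 + 1 = 28; next = 27
base 9: 27 = 3·9; at 10: 3·10 = 30; next = 29
base 10: 29 = 2·10 + 9; at 11: 2·11 + 9 = 31; next = 30

1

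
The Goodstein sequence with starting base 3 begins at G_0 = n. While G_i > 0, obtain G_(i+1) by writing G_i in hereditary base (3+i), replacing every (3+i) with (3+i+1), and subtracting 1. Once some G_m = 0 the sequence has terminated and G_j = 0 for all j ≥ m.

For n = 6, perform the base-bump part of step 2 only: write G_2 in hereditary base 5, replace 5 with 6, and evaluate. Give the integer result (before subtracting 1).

6 —HB3→ 2·3 —bump→ 2·4 = 8 —(−1)→ 7
7 —HB4→ 4 + 3 —bump→ 5 + 3 = 8 —(−1)→ 7
7 —HB5→ 5 + 2 —bump→ 6 + 2 = 8 —(−1)→ 7

8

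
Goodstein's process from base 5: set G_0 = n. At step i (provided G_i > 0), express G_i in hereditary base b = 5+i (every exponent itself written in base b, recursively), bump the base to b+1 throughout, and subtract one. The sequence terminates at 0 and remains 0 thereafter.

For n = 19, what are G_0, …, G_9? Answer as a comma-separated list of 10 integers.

[0] 19 ≡ 3·5 + 4 (base 5). Lift 6: 22. −1: 21.
[1] 21 ≡ 3·6 + 3 (base 6). Lift 7: 24. −1: 23.
[2] 23 ≡ 3·7 + 2 (base 7). Lift 8: 26. −1: 25.
[3] 25 ≡ 3·8 + 1 (base 8). Lift 9: 28. −1: 27.
[4] 27 ≡ 3·9 (base 9). Lift 10: 30. −1: 29.
[5] 29 ≡ 2·10 + 9 (base 10). Lift 11: 31. −1: 30.
[6] 30 ≡ 2·11 + 8 (base 11). Lift 12: 32. −1: 31.
[7] 31 ≡ 2·12 + 7 (base 12). Lift 13: 33. −1: 32.
[8] 32 ≡ 2·13 + 6 (base 13). Lift 14: 34. −1: 33.

19, 21, 23, 25, 27, 29, 30, 31, 32, 33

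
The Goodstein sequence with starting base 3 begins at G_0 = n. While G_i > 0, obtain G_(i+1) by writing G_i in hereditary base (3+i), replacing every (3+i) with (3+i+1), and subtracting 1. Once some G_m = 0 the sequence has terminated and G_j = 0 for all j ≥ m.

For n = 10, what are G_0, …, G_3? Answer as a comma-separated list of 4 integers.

10 —HB3→ 3^2 + 1 —bump→ 4^2 + 1 = 17 —(−1)→ 16
16 —HB4→ 4^2 —bump→ 5^2 = 25 —(−1)→ 24
24 —HB5→ 4·5 + 4 —bump→ 4·6 + 4 = 28 —(−1)→ 27

10, 16, 24, 27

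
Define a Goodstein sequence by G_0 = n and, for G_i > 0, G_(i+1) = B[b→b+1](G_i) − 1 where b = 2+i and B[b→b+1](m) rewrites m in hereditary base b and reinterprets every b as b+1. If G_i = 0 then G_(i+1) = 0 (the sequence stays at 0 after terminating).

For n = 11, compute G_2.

[0] 11 ≡ 2^(2 + 1) + 2 + 1 (base 2). Lift 3: 85. −1: 84.
[1] 84 ≡ 3^(3 + 1) + 3 (base 3). Lift 4: 1028. −1: 1027.
[2] 1027 ≡ 4^(4 + 1) + 3 (base 4). Lift 5: 15628. −1: 15627.

1027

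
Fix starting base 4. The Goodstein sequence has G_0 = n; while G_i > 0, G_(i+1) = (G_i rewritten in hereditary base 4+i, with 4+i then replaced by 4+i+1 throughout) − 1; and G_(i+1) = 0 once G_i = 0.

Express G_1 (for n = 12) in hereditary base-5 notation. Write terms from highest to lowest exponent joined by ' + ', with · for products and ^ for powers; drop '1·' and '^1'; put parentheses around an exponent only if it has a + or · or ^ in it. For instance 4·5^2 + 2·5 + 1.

2·5 + 4

base 4: 12 = 3·4; at 5: 3·5 = 15; next = 14
base 5: 14 = 2·5 + 4; at 6: 2·6 + 4 = 16; next = 15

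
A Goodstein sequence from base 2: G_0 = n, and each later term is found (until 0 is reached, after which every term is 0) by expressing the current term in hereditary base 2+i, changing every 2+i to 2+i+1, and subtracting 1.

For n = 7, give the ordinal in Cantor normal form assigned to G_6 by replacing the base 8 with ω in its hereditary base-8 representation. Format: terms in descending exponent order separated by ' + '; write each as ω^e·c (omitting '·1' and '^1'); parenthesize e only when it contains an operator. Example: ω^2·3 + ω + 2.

G_0 = 7. HB_2(7) = 2^2 + 2 + 1. Bump = 31. G_1 = 30.
G_1 = 30. HB_3(30) = 3^3 + 3. Bump = 260. G_2 = 259.
G_2 = 259. HB_4(259) = 4^4 + 3. Bump = 3128. G_3 = 3127.
G_3 = 3127. HB_5(3127) = 5^5 + 2. Bump = 46658. G_4 = 46657.
G_4 = 46657. HB_6(46657) = 6^6 + 1. Bump = 823544. G_5 = 823543.
G_5 = 823543. HB_7(823543) = 7^7. Bump = 16777216. G_6 = 16777215.

ω^7·7 + ω^6·7 + ω^5·7 + ω^4·7 + ω^3·7 + ω^2·7 + ω·7 + 7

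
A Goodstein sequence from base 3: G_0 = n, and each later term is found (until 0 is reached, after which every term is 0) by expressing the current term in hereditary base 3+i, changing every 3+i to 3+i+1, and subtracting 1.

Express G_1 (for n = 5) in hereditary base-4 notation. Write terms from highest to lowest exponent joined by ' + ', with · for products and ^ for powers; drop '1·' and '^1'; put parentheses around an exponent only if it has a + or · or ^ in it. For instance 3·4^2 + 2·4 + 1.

4 + 1

[0] 5 ≡ 3 + 2 (base 3). Lift 4: 6. −1: 5.
[1] 5 ≡ 4 + 1 (base 4). Lift 5: 6. −1: 5.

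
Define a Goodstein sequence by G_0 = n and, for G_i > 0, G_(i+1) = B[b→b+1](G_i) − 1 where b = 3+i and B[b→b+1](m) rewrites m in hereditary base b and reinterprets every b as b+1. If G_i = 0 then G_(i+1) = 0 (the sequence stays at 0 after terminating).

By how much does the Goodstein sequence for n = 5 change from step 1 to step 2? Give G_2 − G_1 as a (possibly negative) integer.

i=0: 5 = 3 + 2 (b=3); 3→4: 4 + 2 = 6; 6−1 = 5
i=1: 5 = 4 + 1 (b=4); 4→5: 5 + 1 = 6; 6−1 = 5

0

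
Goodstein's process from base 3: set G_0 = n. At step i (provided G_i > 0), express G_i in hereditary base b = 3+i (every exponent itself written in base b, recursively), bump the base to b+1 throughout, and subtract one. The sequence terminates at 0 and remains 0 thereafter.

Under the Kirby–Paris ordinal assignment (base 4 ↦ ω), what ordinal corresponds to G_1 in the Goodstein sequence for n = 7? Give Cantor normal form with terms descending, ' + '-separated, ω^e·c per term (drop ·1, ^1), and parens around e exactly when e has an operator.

ω·2

(0) 7|_3 = 2·3 + 1 ↦ 2·4 + 1|_4 = 9 ⇒ 8
(1) 8|_4 = 2·4 ↦ 2·5|_5 = 10 ⇒ 9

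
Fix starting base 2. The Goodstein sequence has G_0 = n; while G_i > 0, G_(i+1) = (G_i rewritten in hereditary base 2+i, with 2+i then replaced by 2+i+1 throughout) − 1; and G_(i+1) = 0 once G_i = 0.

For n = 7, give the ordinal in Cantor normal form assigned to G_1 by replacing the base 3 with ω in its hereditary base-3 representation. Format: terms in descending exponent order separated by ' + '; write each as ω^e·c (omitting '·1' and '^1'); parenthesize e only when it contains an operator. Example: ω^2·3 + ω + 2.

i=0: 7 = 2^2 + 2 + 1 (b=2); 2→3: 3^3 + 3 + 1 = 31; 31−1 = 30
i=1: 30 = 3^3 + 3 (b=3); 3→4: 4^4 + 4 = 260; 260−1 = 259

ω^ω + ω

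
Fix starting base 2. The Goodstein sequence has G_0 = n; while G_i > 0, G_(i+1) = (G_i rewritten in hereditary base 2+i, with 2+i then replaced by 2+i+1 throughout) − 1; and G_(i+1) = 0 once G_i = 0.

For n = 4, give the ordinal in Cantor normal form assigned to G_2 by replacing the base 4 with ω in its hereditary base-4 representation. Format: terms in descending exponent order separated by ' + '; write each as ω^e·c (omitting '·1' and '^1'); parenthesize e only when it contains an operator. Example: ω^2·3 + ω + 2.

(0) 4|_2 = 2^2 ↦ 3^3|_3 = 27 ⇒ 26
(1) 26|_3 = 2·3^2 + 2·3 + 2 ↦ 2·4^2 + 2·4 + 2|_4 = 42 ⇒ 41
(2) 41|_4 = 2·4^2 + 2·4 + 1 ↦ 2·5^2 + 2·5 + 1|_5 = 61 ⇒ 60

ω^2·2 + ω·2 + 1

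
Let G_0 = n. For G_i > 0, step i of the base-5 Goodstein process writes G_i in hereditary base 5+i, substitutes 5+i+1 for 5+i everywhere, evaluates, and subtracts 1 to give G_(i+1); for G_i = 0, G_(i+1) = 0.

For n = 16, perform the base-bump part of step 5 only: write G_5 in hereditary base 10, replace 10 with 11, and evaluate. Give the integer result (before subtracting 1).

25

G_0=16  [base 5] 3·5 + 1  →[5↦6]→  3·6 + 1 = 19  −1 ⇒ G_1=18
G_1=18  [base 6] 3·6  →[6↦7]→  3·7 = 21  −1 ⇒ G_2=20
G_2=20  [base 7] 2·7 + 6  →[7↦8]→  2·8 + 6 = 22  −1 ⇒ G_3=21
G_3=21  [base 8] 2·8 + 5  →[8↦9]→  2·9 + 5 = 23  −1 ⇒ G_4=22
G_4=22  [base 9] 2·9 + 4  →[9↦10]→  2·10 + 4 = 24  −1 ⇒ G_5=23
G_5=23  [base 10] 2·10 + 3  →[10↦11]→  2·11 + 3 = 25  −1 ⇒ G_6=24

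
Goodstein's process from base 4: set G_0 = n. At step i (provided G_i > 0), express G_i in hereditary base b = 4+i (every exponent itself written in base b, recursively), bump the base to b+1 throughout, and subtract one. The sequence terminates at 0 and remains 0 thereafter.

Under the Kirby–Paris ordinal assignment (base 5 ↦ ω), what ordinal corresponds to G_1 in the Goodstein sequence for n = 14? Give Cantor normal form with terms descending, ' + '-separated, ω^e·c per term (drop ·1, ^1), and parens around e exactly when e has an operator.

ω·3 + 1

14 —HB4→ 3·4 + 2 —bump→ 3·5 + 2 = 17 —(−1)→ 16
16 —HB5→ 3·5 + 1 —bump→ 3·6 + 1 = 19 —(−1)→ 18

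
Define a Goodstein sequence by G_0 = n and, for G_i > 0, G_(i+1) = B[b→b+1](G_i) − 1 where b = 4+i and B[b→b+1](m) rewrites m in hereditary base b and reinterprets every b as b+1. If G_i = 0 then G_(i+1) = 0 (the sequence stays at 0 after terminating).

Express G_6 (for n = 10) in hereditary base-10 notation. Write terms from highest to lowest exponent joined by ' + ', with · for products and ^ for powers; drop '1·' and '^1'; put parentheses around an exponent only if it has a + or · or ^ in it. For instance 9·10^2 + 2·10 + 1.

G_0=10  [base 4] 2·4 + 2  →[4↦5]→  2·5 + 2 = 12  −1 ⇒ G_1=11
G_1=11  [base 5] 2·5 + 1  →[5↦6]→  2·6 + 1 = 13  −1 ⇒ G_2=12
G_2=12  [base 6] 2·6  →[6↦7]→  2·7 = 14  −1 ⇒ G_3=13
G_3=13  [base 7] 7 + 6  →[7↦8]→  8 + 6 = 14  −1 ⇒ G_4=13
G_4=13  [base 8] 8 + 5  →[8↦9]→  9 + 5 = 14  −1 ⇒ G_5=13
G_5=13  [base 9] 9 + 4  →[9↦10]→  10 + 4 = 14  −1 ⇒ G_6=13
G_6=13  [base 10] 10 + 3  →[10↦11]→  11 + 3 = 14  −1 ⇒ G_7=13

10 + 3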